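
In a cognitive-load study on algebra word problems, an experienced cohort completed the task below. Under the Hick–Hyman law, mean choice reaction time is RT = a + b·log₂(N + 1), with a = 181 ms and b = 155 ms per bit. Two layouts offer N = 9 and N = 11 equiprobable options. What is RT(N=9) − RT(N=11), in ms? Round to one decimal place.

-40.8

RT(9) = 181 + 155·log₂(10) = 181 + 155·3.3219 = 695.8945 ms.
RT(11) = 181 + 155·log₂(12) = 181 + 155·3.5850 = 736.6750 ms.
Difference = 695.8945 − 736.6750 = -40.7805 ≈ -40.8 ms.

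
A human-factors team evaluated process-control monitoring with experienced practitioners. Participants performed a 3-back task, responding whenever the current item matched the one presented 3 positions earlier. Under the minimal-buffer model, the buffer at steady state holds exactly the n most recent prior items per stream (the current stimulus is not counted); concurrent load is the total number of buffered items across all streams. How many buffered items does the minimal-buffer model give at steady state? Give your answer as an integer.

3

The buffer holds the 3 most recent prior items.
Steady-state concurrent load = 3 items.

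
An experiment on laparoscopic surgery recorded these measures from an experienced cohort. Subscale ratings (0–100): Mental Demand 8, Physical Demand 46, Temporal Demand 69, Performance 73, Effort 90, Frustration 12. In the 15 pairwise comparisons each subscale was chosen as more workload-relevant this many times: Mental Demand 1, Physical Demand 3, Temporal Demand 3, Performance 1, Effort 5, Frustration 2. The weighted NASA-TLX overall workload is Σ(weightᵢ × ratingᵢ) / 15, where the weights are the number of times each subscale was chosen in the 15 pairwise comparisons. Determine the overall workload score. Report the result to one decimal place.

60.0

The tallies are the weights (they sum to 15).
Weighted sum = 1·8 + 3·46 + 3·69 + 1·73 + 5·90 + 2·12
            = 8 + 138 + 207 + 73 + 450 + 24 = 900.
Overall workload = 900 / 15 = 60.0000 ≈ 60.0.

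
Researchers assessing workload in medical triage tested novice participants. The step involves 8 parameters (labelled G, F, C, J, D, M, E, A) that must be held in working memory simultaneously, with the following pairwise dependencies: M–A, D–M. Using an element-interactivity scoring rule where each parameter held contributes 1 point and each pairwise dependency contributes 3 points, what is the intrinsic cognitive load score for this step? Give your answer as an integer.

Count of parameters held simultaneously: 8.
Count of pairwise dependencies listed: 2.
Element contribution: 8 × 1 = 8.
Interaction contribution: 2 × 3 = 6.
Intrinsic load = 8 + 6 = 14.

14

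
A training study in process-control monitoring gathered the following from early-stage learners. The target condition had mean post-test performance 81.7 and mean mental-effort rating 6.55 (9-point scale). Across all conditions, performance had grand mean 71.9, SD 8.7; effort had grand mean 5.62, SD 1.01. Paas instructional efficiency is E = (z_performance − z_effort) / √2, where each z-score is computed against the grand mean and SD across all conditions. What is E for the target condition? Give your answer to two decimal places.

z_performance = (81.7 − 71.9) / 8.7 = 9.8000 / 8.7 = 1.1264.
z_effort = (6.55 − 5.62) / 1.01 = 0.9300 / 1.01 = 0.9208.
z_P − z_E = 1.1264 − 0.9208 = 0.2056.
E = 0.2056 / √2 = 0.2056 / 1.41421 = 0.1454 ≈ 0.15.

0.15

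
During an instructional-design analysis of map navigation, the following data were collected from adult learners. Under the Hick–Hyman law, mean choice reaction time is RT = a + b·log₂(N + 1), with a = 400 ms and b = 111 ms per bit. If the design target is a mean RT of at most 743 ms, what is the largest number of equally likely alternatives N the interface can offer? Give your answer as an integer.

7

Set 400 + 111·log₂(N + 1) ≤ 743.
log₂(N + 1) ≤ (743 − 400) / 111 = 3.0901.
N + 1 ≤ 2^3.0901 = 8.5156.
N ≤ 7.5156, so the largest integer N is 7.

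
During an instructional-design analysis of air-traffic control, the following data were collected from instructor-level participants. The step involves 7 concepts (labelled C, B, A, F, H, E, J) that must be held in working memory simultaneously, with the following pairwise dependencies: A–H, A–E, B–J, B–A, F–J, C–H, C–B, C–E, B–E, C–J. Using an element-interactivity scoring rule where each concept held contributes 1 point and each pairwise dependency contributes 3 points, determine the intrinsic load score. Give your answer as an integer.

37

Count of concepts held simultaneously: 7.
Count of pairwise dependencies listed: 10.
Element contribution: 7 × 1 = 7.
Interaction contribution: 10 × 3 = 30.
Intrinsic load = 7 + 30 = 37.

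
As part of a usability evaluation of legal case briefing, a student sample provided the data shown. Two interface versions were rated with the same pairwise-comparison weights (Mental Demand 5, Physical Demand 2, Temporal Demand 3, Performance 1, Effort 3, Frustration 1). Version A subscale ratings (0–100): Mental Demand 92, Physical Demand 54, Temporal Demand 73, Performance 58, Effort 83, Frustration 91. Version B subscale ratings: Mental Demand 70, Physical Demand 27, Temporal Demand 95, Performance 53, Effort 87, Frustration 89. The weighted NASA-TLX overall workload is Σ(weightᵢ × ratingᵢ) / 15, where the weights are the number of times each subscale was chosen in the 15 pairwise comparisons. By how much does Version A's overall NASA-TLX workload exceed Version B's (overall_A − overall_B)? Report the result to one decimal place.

Version A weighted sum = 5·92 + 2·54 + 3·73 + 1·58 + 3·83 + 1·91 = 460 + 108 + 219 + 58 + 249 + 91 = 1185; overall_A = 1185/15 = 79.0000.
Version B weighted sum = 5·70 + 2·27 + 3·95 + 1·53 + 3·87 + 1·89 = 350 + 54 + 285 + 53 + 261 + 89 = 1092; overall_B = 1092/15 = 72.8000.
Difference = 79.0000 − 72.8000 = 6.2000 ≈ 6.2.

6.2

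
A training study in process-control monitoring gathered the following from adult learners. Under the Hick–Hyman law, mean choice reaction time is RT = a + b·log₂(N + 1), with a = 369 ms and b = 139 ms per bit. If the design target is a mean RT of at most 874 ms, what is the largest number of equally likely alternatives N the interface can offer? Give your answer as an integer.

Set 369 + 139·log₂(N + 1) ≤ 874.
log₂(N + 1) ≤ (874 − 369) / 139 = 3.6331.
N + 1 ≤ 2^3.6331 = 12.4072.
N ≤ 11.4072, so the largest integer N is 11.

11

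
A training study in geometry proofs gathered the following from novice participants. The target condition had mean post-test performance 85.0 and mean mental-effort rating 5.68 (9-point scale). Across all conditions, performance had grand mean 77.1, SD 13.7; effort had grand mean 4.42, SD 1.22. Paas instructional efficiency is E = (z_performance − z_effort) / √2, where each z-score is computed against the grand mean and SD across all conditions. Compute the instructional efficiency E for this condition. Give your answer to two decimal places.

-0.32

z_performance = (85.0 − 77.1) / 13.7 = 7.9000 / 13.7 = 0.5766.
z_effort = (5.68 − 4.42) / 1.22 = 1.2600 / 1.22 = 1.0328.
z_P − z_E = 0.5766 − 1.0328 = -0.4562.
E = -0.4562 / √2 = -0.4562 / 1.41421 = -0.3226 ≈ -0.32.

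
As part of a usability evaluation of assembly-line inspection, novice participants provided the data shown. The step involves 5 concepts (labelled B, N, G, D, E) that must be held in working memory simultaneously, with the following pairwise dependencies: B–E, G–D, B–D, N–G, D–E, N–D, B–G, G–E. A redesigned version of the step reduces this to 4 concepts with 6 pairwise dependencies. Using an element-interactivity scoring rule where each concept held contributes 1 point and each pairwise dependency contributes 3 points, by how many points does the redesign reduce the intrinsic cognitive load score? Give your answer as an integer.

7

Original: 5 × 1 + 8 × 3 = 5 + 24 = 29.
Redesigned: 4 × 1 + 6 × 3 = 4 + 18 = 22.
Reduction = 29 − 22 = 7.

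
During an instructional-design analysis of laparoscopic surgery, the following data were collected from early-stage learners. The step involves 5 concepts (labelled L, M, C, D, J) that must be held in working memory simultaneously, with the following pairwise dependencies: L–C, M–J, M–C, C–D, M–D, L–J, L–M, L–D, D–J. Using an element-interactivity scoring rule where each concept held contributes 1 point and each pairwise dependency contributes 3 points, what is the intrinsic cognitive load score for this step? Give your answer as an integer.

32

Count of concepts held simultaneously: 5.
Count of pairwise dependencies listed: 9.
Element contribution: 5 × 1 = 5.
Interaction contribution: 9 × 3 = 27.
Intrinsic load = 5 + 27 = 32.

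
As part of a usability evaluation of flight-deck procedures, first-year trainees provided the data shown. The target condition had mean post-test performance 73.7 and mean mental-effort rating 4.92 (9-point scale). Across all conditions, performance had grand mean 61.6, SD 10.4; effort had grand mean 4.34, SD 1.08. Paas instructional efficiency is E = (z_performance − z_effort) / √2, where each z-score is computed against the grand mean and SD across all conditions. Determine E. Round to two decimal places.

z_performance = (73.7 − 61.6) / 10.4 = 12.1000 / 10.4 = 1.1635.
z_effort = (4.92 − 4.34) / 1.08 = 0.5800 / 1.08 = 0.5370.
z_P − z_E = 1.1635 − 0.5370 = 0.6265.
E = 0.6265 / √2 = 0.6265 / 1.41421 = 0.4430 ≈ 0.44.

0.44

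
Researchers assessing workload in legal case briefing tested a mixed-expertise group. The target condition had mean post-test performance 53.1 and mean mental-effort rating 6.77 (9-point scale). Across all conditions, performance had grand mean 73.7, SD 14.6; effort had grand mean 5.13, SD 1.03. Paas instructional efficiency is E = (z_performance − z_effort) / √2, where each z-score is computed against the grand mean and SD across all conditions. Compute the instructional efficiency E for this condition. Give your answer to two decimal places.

-2.12

z_performance = (53.1 − 73.7) / 14.6 = -20.6000 / 14.6 = -1.4110.
z_effort = (6.77 − 5.13) / 1.03 = 1.6400 / 1.03 = 1.5922.
z_P − z_E = -1.4110 − 1.5922 = -3.0032.
E = -3.0032 / √2 = -3.0032 / 1.41421 = -2.1236 ≈ -2.12.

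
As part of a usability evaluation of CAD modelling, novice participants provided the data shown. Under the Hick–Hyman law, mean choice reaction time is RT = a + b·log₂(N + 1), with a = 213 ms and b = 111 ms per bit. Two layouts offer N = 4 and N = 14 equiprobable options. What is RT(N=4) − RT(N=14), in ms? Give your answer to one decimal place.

-175.9

RT(4) = 213 + 111·log₂(5) = 213 + 111·2.3219 = 470.7309 ms.
RT(14) = 213 + 111·log₂(15) = 213 + 111·3.9069 = 646.6659 ms.
Difference = 470.7309 − 646.6659 = -175.9350 ≈ -175.9 ms.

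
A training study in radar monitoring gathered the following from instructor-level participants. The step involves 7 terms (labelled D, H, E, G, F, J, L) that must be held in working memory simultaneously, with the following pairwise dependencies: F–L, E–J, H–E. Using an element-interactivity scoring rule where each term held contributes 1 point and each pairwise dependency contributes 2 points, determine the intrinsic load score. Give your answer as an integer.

Count of terms held simultaneously: 7.
Count of pairwise dependencies listed: 3.
Element contribution: 7 × 1 = 7.
Interaction contribution: 3 × 2 = 6.
Intrinsic load = 7 + 6 = 13.

13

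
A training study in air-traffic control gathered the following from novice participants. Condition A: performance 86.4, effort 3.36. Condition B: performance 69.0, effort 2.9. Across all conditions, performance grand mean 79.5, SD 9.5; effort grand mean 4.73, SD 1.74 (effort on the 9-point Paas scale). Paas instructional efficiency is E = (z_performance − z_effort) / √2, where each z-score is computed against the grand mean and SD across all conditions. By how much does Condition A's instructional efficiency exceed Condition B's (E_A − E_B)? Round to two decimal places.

1.11

Condition A: z_P = (86.4 − 79.5)/9.5 = 0.7263; z_E = (3.36 − 4.73)/1.74 = -0.7874; E_A = (0.7263 − (-0.7874))/√2 = 1.0703.
Condition B: z_P = (69.0 − 79.5)/9.5 = -1.1053; z_E = (2.9 − 4.73)/1.74 = -1.0517; E_B = (-1.1053 − (-1.0517))/√2 = -0.0379.
E_A − E_B = 1.0703 − (-0.0379) = 1.1082 ≈ 1.11.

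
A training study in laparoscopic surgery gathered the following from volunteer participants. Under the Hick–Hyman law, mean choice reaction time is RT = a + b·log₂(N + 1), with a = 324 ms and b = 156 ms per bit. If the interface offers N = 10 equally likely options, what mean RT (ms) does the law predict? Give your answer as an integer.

864

log₂(10 + 1) = log₂(11) = 3.4594.
RT = 324 + 156 × 3.4594 = 324 + 539.6664 = 863.6664 ms.
≈ 864 ms.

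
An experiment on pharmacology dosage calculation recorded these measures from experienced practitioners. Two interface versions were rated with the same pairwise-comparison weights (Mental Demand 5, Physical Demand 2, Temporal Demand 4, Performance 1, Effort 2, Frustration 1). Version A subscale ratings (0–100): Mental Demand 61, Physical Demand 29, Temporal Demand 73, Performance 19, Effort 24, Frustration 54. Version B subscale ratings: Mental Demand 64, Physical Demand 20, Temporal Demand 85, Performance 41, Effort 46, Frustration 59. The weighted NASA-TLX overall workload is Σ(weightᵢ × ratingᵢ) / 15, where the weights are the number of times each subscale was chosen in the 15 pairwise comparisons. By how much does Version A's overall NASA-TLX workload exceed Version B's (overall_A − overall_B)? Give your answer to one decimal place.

-7.7

Version A weighted sum = 5·61 + 2·29 + 4·73 + 1·19 + 2·24 + 1·54 = 305 + 58 + 292 + 19 + 48 + 54 = 776; overall_A = 776/15 = 51.7333.
Version B weighted sum = 5·64 + 2·20 + 4·85 + 1·41 + 2·46 + 1·59 = 320 + 40 + 340 + 41 + 92 + 59 = 892; overall_B = 892/15 = 59.4667.
Difference = 51.7333 − 59.4667 = -7.7334 ≈ -7.7.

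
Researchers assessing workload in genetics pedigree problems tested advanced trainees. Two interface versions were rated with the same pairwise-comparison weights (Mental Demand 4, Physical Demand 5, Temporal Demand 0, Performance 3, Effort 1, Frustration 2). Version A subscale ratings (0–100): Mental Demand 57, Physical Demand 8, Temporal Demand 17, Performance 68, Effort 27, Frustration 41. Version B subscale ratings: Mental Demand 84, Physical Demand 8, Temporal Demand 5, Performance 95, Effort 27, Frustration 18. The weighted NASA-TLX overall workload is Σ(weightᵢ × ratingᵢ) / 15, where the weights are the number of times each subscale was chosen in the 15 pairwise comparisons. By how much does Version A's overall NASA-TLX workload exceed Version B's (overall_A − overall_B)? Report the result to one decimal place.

Version A weighted sum = 4·57 + 5·8 + 0·17 + 3·68 + 1·27 + 2·41 = 228 + 40 + 0 + 204 + 27 + 82 = 581; overall_A = 581/15 = 38.7333.
Version B weighted sum = 4·84 + 5·8 + 0·5 + 3·95 + 1·27 + 2·18 = 336 + 40 + 0 + 285 + 27 + 36 = 724; overall_B = 724/15 = 48.2667.
Difference = 38.7333 − 48.2667 = -9.5334 ≈ -9.5.

-9.5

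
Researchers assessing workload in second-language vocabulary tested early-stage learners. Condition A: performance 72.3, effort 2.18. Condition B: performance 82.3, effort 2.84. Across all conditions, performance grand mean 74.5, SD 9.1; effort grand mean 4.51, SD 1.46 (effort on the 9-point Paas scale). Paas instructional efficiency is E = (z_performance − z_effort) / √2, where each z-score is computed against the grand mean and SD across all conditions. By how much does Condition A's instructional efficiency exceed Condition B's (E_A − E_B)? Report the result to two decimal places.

-0.46

Condition A: z_P = (72.3 − 74.5)/9.1 = -0.2418; z_E = (2.18 − 4.51)/1.46 = -1.5959; E_A = (-0.2418 − (-1.5959))/√2 = 0.9575.
Condition B: z_P = (82.3 − 74.5)/9.1 = 0.8571; z_E = (2.84 − 4.51)/1.46 = -1.1438; E_B = (0.8571 − (-1.1438))/√2 = 1.4148.
E_A − E_B = 0.9575 − 1.4148 = -0.4573 ≈ -0.46.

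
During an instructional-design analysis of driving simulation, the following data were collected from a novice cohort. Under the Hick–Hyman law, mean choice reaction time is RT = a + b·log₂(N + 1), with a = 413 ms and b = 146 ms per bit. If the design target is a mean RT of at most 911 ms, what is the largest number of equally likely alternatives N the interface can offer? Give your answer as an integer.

9

Set 413 + 146·log₂(N + 1) ≤ 911.
log₂(N + 1) ≤ (911 − 413) / 146 = 3.4110.
N + 1 ≤ 2^3.4110 = 10.6369.
N ≤ 9.6369, so the largest integer N is 9.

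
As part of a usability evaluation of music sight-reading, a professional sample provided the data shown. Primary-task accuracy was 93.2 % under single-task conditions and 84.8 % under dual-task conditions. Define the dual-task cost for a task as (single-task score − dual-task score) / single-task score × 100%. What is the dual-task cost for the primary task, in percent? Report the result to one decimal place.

9.0

Cost = (93.2 − 84.8) / 93.2 × 100%
     = 8.4000 / 93.2 × 100% = 9.0129%.
≈ 9.0%.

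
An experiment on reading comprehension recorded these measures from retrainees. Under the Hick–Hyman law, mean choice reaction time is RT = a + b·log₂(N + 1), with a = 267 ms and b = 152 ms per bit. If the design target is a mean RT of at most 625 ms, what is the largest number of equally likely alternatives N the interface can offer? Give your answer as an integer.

4

Set 267 + 152·log₂(N + 1) ≤ 625.
log₂(N + 1) ≤ (625 − 267) / 152 = 2.3553.
N + 1 ≤ 2^2.3553 = 5.1170.
N ≤ 4.1170, so the largest integer N is 4.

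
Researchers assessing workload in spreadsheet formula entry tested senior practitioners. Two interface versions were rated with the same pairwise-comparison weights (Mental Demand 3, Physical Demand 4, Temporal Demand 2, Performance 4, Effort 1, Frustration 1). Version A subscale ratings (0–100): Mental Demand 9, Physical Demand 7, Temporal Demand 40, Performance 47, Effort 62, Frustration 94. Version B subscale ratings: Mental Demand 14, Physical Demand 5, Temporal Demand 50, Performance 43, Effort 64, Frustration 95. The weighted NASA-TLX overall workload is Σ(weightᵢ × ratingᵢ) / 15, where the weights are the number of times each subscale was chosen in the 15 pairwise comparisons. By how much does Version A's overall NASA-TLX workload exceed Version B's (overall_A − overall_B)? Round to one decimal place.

Version A weighted sum = 3·9 + 4·7 + 2·40 + 4·47 + 1·62 + 1·94 = 27 + 28 + 80 + 188 + 62 + 94 = 479; overall_A = 479/15 = 31.9333.
Version B weighted sum = 3·14 + 4·5 + 2·50 + 4·43 + 1·64 + 1·95 = 42 + 20 + 100 + 172 + 64 + 95 = 493; overall_B = 493/15 = 32.8667.
Difference = 31.9333 − 32.8667 = -0.9334 ≈ -0.9.

-0.9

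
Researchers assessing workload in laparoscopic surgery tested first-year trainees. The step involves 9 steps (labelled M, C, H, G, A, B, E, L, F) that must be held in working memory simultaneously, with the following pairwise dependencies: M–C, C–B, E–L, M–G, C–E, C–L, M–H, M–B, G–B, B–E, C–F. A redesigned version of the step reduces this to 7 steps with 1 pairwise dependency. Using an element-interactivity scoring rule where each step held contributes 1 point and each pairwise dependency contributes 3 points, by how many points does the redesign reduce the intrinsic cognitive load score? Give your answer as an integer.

Original: 9 × 1 + 11 × 3 = 9 + 33 = 42.
Redesigned: 7 × 1 + 1 × 3 = 7 + 3 = 10.
Reduction = 42 − 10 = 32.

32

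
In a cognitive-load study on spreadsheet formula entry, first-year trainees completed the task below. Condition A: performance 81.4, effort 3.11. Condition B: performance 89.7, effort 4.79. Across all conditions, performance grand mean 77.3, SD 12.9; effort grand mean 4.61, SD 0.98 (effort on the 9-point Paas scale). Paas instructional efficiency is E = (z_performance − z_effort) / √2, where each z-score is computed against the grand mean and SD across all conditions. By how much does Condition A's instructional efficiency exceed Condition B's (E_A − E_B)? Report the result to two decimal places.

Condition A: z_P = (81.4 − 77.3)/12.9 = 0.3178; z_E = (3.11 − 4.61)/0.98 = -1.5306; E_A = (0.3178 − (-1.5306))/√2 = 1.3070.
Condition B: z_P = (89.7 − 77.3)/12.9 = 0.9612; z_E = (4.79 − 4.61)/0.98 = 0.1837; E_B = (0.9612 − 0.1837)/√2 = 0.5498.
E_A − E_B = 1.3070 − 0.5498 = 0.7572 ≈ 0.76.

0.76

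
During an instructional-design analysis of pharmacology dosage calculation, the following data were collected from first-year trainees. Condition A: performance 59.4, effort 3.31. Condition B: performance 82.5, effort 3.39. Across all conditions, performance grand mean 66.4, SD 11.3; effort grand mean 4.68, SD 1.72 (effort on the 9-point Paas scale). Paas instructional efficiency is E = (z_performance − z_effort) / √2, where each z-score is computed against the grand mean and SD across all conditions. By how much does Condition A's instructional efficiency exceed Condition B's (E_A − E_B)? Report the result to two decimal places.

-1.41

Condition A: z_P = (59.4 − 66.4)/11.3 = -0.6195; z_E = (3.31 − 4.68)/1.72 = -0.7965; E_A = (-0.6195 − (-0.7965))/√2 = 0.1252.
Condition B: z_P = (82.5 − 66.4)/11.3 = 1.4248; z_E = (3.39 − 4.68)/1.72 = -0.7500; E_B = (1.4248 − (-0.7500))/√2 = 1.5378.
E_A − E_B = 0.1252 − 1.5378 = -1.4126 ≈ -1.41.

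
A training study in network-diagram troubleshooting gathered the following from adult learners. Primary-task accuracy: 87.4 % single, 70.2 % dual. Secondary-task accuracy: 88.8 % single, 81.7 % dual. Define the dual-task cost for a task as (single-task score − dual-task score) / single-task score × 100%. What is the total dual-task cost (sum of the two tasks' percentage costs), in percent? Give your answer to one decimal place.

27.7

Primary cost = (87.4 − 70.2) / 87.4 × 100% = 19.6796%.
Secondary cost = (88.8 − 81.7) / 88.8 × 100% = 7.9955%.
Total = 19.6796% + 7.9955% = 27.6751% ≈ 27.7%.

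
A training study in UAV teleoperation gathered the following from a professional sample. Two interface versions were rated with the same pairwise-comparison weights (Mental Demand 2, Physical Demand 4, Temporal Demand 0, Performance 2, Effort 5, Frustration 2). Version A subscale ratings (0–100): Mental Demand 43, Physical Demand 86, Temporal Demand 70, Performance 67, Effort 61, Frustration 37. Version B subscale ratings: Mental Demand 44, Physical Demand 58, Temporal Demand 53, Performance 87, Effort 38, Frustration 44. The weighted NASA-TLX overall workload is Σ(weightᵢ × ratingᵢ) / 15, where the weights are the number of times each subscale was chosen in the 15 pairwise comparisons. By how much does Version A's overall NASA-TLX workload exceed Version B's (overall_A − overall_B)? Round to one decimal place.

11.4

Version A weighted sum = 2·43 + 4·86 + 0·70 + 2·67 + 5·61 + 2·37 = 86 + 344 + 0 + 134 + 305 + 74 = 943; overall_A = 943/15 = 62.8667.
Version B weighted sum = 2·44 + 4·58 + 0·53 + 2·87 + 5·38 + 2·44 = 88 + 232 + 0 + 174 + 190 + 88 = 772; overall_B = 772/15 = 51.4667.
Difference = 62.8667 − 51.4667 = 11.4000 ≈ 11.4.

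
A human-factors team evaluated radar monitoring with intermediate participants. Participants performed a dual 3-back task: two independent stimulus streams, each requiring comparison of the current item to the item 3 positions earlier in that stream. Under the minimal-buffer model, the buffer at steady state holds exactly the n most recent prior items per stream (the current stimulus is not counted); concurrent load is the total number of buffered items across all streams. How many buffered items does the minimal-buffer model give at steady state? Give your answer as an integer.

Each stream's buffer holds its 3 most recent prior items.
Two independent streams: 2 × 3 = 6 buffered items at steady state.

6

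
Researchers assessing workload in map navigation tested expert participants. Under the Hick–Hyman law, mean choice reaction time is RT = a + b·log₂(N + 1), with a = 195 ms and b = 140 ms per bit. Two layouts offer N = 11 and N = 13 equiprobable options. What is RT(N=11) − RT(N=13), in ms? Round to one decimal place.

RT(11) = 195 + 140·log₂(12) = 195 + 140·3.5850 = 696.9000 ms.
RT(13) = 195 + 140·log₂(14) = 195 + 140·3.8074 = 728.0360 ms.
Difference = 696.9000 − 728.0360 = -31.1360 ≈ -31.1 ms.

-31.1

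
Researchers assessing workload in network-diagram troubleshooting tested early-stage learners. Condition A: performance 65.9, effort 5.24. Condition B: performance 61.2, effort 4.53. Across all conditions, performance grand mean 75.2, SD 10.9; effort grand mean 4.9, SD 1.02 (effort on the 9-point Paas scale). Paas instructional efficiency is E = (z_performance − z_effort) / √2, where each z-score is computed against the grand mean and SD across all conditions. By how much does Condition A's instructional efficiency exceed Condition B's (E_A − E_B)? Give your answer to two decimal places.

Condition A: z_P = (65.9 − 75.2)/10.9 = -0.8532; z_E = (5.24 − 4.9)/1.02 = 0.3333; E_A = (-0.8532 − 0.3333)/√2 = -0.8390.
Condition B: z_P = (61.2 − 75.2)/10.9 = -1.2844; z_E = (4.53 − 4.9)/1.02 = -0.3627; E_B = (-1.2844 − (-0.3627))/√2 = -0.6517.
E_A − E_B = -0.8390 − (-0.6517) = -0.1873 ≈ -0.19.

-0.19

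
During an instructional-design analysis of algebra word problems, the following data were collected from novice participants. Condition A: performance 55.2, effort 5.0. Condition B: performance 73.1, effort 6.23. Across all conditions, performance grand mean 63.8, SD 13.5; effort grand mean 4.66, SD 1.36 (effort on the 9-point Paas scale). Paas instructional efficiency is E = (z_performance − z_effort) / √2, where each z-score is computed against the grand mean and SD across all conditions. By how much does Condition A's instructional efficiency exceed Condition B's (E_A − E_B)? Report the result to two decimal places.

-0.30

Condition A: z_P = (55.2 − 63.8)/13.5 = -0.6370; z_E = (5.0 − 4.66)/1.36 = 0.2500; E_A = (-0.6370 − 0.2500)/√2 = -0.6272.
Condition B: z_P = (73.1 − 63.8)/13.5 = 0.6889; z_E = (6.23 − 4.66)/1.36 = 1.1544; E_B = (0.6889 − 1.1544)/√2 = -0.3292.
E_A − E_B = -0.6272 − (-0.3292) = -0.2980 ≈ -0.30.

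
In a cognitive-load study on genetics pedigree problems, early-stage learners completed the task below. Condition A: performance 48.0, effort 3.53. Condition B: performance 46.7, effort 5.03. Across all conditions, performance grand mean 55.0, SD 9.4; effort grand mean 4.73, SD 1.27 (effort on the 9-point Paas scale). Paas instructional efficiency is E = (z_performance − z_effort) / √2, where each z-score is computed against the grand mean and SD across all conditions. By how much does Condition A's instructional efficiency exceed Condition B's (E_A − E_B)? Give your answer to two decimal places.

Condition A: z_P = (48.0 − 55.0)/9.4 = -0.7447; z_E = (3.53 − 4.73)/1.27 = -0.9449; E_A = (-0.7447 − (-0.9449))/√2 = 0.1416.
Condition B: z_P = (46.7 − 55.0)/9.4 = -0.8830; z_E = (5.03 − 4.73)/1.27 = 0.2362; E_B = (-0.8830 − 0.2362)/√2 = -0.7914.
E_A − E_B = 0.1416 − (-0.7914) = 0.9330 ≈ 0.93.

0.93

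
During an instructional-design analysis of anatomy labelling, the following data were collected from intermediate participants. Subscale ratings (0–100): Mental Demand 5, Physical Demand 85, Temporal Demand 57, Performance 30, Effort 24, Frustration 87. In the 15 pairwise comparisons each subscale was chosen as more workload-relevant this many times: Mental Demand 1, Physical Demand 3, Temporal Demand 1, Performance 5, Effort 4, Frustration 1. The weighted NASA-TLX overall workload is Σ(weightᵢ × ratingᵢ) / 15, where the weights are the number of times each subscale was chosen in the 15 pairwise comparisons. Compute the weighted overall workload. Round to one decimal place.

43.3

The tallies are the weights (they sum to 15).
Weighted sum = 1·5 + 3·85 + 1·57 + 5·30 + 4·24 + 1·87
            = 5 + 255 + 57 + 150 + 96 + 87 = 650.
Overall workload = 650 / 15 = 43.3333 ≈ 43.3.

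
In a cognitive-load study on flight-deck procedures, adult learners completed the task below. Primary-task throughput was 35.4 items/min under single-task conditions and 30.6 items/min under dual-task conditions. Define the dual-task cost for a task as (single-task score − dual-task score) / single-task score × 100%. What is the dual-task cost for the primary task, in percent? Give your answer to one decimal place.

Cost = (35.4 − 30.6) / 35.4 × 100%
     = 4.8000 / 35.4 × 100% = 13.5593%.
≈ 13.6%.

13.6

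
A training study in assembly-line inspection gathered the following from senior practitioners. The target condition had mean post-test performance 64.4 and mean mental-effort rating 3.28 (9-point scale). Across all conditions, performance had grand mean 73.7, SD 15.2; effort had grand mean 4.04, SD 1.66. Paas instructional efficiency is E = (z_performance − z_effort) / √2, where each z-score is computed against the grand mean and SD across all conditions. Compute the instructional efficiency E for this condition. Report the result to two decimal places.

z_performance = (64.4 − 73.7) / 15.2 = -9.3000 / 15.2 = -0.6118.
z_effort = (3.28 − 4.04) / 1.66 = -0.7600 / 1.66 = -0.4578.
z_P − z_E = -0.6118 − (-0.4578) = -0.1540.
E = -0.1540 / √2 = -0.1540 / 1.41421 = -0.1089 ≈ -0.11.

-0.11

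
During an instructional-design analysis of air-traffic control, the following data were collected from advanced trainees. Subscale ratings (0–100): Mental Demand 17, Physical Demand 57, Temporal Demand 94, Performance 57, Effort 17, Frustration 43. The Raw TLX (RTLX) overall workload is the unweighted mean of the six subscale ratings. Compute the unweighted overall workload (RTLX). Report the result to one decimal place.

Sum of ratings = 17 + 57 + 94 + 57 + 17 + 43 = 285.
RTLX = 285 / 6 = 47.5000 ≈ 47.5.

47.5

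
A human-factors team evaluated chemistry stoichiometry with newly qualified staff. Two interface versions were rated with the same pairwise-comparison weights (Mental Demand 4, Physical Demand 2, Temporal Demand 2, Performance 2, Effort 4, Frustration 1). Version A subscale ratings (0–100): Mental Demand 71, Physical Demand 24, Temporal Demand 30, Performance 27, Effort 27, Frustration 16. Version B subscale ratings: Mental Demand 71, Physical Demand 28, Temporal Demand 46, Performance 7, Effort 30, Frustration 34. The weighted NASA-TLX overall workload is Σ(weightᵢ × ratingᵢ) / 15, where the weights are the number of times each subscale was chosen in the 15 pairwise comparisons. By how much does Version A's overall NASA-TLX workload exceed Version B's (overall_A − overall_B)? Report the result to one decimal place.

-2.0

Version A weighted sum = 4·71 + 2·24 + 2·30 + 2·27 + 4·27 + 1·16 = 284 + 48 + 60 + 54 + 108 + 16 = 570; overall_A = 570/15 = 38.0000.
Version B weighted sum = 4·71 + 2·28 + 2·46 + 2·7 + 4·30 + 1·34 = 284 + 56 + 92 + 14 + 120 + 34 = 600; overall_B = 600/15 = 40.0000.
Difference = 38.0000 − 40.0000 = -2.0000 ≈ -2.0.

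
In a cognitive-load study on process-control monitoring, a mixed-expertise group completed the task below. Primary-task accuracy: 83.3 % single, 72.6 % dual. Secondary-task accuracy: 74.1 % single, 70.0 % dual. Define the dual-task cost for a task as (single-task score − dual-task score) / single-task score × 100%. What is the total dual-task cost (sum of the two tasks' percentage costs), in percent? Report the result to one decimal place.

Primary cost = (83.3 − 72.6) / 83.3 × 100% = 12.8451%.
Secondary cost = (74.1 − 70.0) / 74.1 × 100% = 5.5331%.
Total = 12.8451% + 5.5331% = 18.3782% ≈ 18.4%.

18.4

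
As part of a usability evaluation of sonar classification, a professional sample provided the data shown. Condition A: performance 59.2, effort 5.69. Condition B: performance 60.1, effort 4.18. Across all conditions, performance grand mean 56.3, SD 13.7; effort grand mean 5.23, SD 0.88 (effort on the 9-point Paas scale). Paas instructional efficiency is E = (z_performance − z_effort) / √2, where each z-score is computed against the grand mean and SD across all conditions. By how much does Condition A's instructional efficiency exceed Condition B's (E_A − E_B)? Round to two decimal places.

-1.26

Condition A: z_P = (59.2 − 56.3)/13.7 = 0.2117; z_E = (5.69 − 5.23)/0.88 = 0.5227; E_A = (0.2117 − 0.5227)/√2 = -0.2199.
Condition B: z_P = (60.1 − 56.3)/13.7 = 0.2774; z_E = (4.18 − 5.23)/0.88 = -1.1932; E_B = (0.2774 − (-1.1932))/√2 = 1.0399.
E_A − E_B = -0.2199 − 1.0399 = -1.2598 ≈ -1.26.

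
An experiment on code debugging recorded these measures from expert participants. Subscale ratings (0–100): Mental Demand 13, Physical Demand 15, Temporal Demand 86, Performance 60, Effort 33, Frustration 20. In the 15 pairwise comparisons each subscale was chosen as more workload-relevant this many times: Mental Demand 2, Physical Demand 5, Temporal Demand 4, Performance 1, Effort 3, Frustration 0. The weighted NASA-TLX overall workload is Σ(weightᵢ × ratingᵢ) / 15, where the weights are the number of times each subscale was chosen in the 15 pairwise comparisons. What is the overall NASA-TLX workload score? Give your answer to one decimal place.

40.3

The tallies are the weights (they sum to 15).
Weighted sum = 2·13 + 5·15 + 4·86 + 1·60 + 3·33 + 0·20
            = 26 + 75 + 344 + 60 + 99 + 0 = 604.
Overall workload = 604 / 15 = 40.2667 ≈ 40.3.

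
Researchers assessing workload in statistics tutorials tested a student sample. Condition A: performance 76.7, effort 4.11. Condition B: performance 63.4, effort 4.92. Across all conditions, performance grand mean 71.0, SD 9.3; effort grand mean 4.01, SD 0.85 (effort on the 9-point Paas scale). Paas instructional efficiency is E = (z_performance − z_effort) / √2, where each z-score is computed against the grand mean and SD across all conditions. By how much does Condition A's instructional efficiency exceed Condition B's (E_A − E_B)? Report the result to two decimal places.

1.69

Condition A: z_P = (76.7 − 71.0)/9.3 = 0.6129; z_E = (4.11 − 4.01)/0.85 = 0.1176; E_A = (0.6129 − 0.1176)/√2 = 0.3502.
Condition B: z_P = (63.4 − 71.0)/9.3 = -0.8172; z_E = (4.92 − 4.01)/0.85 = 1.0706; E_B = (-0.8172 − 1.0706)/√2 = -1.3349.
E_A − E_B = 0.3502 − (-1.3349) = 1.6851 ≈ 1.69.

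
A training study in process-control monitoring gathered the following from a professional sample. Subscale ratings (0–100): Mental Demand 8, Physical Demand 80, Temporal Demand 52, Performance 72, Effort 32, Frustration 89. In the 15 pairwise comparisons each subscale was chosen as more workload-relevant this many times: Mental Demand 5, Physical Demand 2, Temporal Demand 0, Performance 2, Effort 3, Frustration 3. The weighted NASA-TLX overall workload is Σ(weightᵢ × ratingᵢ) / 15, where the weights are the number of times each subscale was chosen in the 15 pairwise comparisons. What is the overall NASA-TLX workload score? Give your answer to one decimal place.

The tallies are the weights (they sum to 15).
Weighted sum = 5·8 + 2·80 + 0·52 + 2·72 + 3·32 + 3·89
            = 40 + 160 + 0 + 144 + 96 + 267 = 707.
Overall workload = 707 / 15 = 47.1333 ≈ 47.1.

47.1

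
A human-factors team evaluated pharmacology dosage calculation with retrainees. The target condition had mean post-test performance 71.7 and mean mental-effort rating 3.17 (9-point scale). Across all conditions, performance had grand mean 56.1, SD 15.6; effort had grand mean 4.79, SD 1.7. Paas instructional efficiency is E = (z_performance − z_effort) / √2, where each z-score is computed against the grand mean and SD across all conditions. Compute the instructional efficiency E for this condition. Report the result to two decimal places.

1.38

z_performance = (71.7 − 56.1) / 15.6 = 15.6000 / 15.6 = 1.0000.
z_effort = (3.17 − 4.79) / 1.7 = -1.6200 / 1.7 = -0.9529.
z_P − z_E = 1.0000 − (-0.9529) = 1.9529.
E = 1.9529 / √2 = 1.9529 / 1.41421 = 1.3809 ≈ 1.38.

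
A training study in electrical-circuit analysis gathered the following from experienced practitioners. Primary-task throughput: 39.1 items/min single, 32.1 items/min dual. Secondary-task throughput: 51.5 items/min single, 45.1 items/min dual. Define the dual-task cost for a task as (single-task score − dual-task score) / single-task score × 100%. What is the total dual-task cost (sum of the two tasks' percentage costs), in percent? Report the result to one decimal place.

30.3

Primary cost = (39.1 − 32.1) / 39.1 × 100% = 17.9028%.
Secondary cost = (51.5 − 45.1) / 51.5 × 100% = 12.4272%.
Total = 17.9028% + 12.4272% = 30.3300% ≈ 30.3%.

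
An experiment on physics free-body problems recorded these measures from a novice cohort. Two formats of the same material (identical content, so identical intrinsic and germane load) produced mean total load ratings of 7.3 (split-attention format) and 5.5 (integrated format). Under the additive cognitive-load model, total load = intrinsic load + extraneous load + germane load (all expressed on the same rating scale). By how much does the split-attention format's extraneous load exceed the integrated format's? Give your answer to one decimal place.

Intrinsic and germane load are equal across formats, so the difference in total load equals the difference in extraneous load.
Extraneous-load difference = 7.3 − 5.5 = 1.8.

1.8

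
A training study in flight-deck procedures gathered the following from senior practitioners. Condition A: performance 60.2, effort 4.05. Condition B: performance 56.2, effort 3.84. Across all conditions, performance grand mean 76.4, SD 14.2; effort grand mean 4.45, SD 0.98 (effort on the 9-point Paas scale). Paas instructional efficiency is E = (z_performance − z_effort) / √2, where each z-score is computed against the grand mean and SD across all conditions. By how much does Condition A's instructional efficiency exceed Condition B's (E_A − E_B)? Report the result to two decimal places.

0.05

Condition A: z_P = (60.2 − 76.4)/14.2 = -1.1408; z_E = (4.05 − 4.45)/0.98 = -0.4082; E_A = (-1.1408 − (-0.4082))/√2 = -0.5180.
Condition B: z_P = (56.2 − 76.4)/14.2 = -1.4225; z_E = (3.84 − 4.45)/0.98 = -0.6224; E_B = (-1.4225 − (-0.6224))/√2 = -0.5658.
E_A − E_B = -0.5180 − (-0.5658) = 0.0478 ≈ 0.05.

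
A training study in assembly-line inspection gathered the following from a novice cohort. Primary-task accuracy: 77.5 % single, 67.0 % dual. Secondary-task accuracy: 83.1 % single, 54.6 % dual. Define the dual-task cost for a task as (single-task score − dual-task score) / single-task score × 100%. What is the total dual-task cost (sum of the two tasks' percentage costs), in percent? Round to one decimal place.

47.8

Primary cost = (77.5 − 67.0) / 77.5 × 100% = 13.5484%.
Secondary cost = (83.1 − 54.6) / 83.1 × 100% = 34.2960%.
Total = 13.5484% + 34.2960% = 47.8444% ≈ 47.8%.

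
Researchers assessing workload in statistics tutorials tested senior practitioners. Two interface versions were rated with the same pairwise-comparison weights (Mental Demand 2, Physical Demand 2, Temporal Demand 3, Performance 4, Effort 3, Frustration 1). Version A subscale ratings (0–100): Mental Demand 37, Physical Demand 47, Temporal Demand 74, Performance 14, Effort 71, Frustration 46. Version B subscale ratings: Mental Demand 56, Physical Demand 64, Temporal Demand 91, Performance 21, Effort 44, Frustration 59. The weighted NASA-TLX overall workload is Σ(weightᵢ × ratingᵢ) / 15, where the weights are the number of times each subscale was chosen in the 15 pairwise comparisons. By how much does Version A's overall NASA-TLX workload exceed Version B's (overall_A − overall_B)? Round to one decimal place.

Version A weighted sum = 2·37 + 2·47 + 3·74 + 4·14 + 3·71 + 1·46 = 74 + 94 + 222 + 56 + 213 + 46 = 705; overall_A = 705/15 = 47.0000.
Version B weighted sum = 2·56 + 2·64 + 3·91 + 4·21 + 3·44 + 1·59 = 112 + 128 + 273 + 84 + 132 + 59 = 788; overall_B = 788/15 = 52.5333.
Difference = 47.0000 − 52.5333 = -5.5333 ≈ -5.5.

-5.5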